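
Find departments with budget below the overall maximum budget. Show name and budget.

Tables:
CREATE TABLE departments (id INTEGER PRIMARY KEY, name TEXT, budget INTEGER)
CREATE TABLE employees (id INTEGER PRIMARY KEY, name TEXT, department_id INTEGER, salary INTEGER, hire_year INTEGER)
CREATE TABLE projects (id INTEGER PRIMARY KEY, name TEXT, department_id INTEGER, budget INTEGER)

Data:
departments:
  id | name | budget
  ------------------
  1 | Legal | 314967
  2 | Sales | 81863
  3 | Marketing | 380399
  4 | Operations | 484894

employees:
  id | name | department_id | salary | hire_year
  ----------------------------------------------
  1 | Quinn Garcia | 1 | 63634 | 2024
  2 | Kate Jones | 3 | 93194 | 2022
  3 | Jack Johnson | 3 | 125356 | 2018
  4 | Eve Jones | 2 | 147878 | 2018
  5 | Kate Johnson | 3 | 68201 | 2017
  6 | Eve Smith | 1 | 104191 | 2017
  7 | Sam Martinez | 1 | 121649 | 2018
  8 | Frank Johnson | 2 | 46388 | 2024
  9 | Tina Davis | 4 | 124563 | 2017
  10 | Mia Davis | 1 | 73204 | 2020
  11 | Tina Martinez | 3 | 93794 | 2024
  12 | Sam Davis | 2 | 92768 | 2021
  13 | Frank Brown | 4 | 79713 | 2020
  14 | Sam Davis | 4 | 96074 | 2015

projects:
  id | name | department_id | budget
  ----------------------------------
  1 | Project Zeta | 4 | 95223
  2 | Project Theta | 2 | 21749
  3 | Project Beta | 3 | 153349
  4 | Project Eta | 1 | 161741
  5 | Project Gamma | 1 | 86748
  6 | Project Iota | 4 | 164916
SELECT name, budget FROM departments WHERE budget < (SELECT MAX(budget) FROM departments)

Execution result:
name | budget
Legal | 314967
Sales | 81863
Marketing | 380399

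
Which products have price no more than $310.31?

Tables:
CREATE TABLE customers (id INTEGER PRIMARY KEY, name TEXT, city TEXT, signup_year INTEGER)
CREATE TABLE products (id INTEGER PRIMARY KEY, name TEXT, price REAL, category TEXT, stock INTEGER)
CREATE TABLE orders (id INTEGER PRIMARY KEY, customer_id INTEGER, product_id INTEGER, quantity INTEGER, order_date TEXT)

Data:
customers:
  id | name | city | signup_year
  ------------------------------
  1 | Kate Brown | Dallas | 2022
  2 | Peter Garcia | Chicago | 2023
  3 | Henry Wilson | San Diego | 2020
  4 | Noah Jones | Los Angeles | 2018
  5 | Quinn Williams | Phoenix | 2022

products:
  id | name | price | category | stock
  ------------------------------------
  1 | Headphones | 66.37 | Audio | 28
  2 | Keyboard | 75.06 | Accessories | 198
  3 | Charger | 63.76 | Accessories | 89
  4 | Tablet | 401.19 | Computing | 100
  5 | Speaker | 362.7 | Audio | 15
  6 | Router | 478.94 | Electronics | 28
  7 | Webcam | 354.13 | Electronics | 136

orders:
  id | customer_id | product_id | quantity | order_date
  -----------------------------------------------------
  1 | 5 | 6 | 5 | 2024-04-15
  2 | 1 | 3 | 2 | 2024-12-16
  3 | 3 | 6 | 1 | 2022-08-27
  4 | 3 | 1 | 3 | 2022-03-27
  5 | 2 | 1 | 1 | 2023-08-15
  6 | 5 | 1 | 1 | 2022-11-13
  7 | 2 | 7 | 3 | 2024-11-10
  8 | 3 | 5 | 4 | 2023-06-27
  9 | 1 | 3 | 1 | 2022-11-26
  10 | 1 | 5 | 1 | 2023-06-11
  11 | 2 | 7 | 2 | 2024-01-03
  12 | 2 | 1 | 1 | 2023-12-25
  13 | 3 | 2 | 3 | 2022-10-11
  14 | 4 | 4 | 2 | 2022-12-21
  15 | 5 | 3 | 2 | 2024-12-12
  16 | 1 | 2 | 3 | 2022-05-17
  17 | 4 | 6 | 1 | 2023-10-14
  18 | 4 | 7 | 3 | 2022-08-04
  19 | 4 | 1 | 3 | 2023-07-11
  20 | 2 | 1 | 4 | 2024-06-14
SELECT name, price FROM products WHERE price <= 310.31

Execution result:
name | price
Headphones | 66.37
Keyboard | 75.06
Charger | 63.76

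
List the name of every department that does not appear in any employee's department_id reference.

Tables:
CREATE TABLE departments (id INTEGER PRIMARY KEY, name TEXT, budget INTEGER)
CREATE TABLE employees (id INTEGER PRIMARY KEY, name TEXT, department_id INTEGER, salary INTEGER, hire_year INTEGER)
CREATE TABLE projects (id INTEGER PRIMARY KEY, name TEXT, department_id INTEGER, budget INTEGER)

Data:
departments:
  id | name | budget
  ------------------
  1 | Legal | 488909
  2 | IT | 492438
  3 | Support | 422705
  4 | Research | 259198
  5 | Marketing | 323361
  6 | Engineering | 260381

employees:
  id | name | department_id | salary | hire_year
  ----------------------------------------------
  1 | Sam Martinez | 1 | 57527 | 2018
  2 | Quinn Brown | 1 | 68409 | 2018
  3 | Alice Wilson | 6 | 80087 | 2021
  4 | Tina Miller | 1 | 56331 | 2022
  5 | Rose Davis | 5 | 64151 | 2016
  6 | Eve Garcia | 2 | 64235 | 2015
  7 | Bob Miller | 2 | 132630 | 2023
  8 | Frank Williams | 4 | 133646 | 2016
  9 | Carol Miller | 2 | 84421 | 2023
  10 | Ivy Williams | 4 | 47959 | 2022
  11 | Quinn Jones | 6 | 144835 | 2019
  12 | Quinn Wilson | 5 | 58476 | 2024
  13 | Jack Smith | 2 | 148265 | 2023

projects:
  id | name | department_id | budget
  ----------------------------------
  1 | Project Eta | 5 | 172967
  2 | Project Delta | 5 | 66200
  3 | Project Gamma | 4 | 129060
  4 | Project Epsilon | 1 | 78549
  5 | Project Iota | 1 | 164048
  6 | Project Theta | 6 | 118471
SELECT p.name FROM departments p LEFT JOIN employees c ON c.department_id = p.id WHERE c.id IS NULL

Execution result:
Support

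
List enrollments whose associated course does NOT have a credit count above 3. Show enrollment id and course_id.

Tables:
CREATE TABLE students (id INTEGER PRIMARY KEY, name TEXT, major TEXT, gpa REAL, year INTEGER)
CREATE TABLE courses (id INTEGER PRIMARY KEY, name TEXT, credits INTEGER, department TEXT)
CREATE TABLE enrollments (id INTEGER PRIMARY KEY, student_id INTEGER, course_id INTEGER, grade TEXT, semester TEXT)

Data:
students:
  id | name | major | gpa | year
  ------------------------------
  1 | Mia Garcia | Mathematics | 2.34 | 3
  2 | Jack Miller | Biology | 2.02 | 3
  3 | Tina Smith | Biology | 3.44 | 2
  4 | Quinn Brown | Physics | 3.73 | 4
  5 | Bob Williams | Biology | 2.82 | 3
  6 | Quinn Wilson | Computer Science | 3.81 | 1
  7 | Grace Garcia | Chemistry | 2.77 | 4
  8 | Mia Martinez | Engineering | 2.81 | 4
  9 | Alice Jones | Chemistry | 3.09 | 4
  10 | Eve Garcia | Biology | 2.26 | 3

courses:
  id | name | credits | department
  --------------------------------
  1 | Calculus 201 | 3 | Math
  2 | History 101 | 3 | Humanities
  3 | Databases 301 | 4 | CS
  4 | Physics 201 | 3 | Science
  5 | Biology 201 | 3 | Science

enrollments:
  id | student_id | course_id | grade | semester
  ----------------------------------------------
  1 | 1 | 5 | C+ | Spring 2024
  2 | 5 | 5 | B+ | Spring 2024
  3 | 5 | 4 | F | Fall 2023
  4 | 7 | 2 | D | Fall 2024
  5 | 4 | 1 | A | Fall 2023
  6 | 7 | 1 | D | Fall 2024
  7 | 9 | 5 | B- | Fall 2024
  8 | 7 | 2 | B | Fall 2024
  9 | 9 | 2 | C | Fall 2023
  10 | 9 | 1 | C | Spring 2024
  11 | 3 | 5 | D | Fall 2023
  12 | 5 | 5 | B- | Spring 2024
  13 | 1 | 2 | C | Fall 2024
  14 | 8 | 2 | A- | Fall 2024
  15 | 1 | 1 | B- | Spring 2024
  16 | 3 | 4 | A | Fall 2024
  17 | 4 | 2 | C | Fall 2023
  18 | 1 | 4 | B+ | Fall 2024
SELECT id, course_id FROM enrollments WHERE course_id NOT IN (SELECT id FROM courses WHERE credits > 3)

Execution result:
id | course_id
1 | 5
2 | 5
3 | 4
4 | 2
5 | 1
6 | 1
7 | 5
8 | 2
9 | 2
10 | 1
11 | 5
12 | 5
13 | 2
14 | 2
15 | 1
16 | 4
17 | 2
18 | 4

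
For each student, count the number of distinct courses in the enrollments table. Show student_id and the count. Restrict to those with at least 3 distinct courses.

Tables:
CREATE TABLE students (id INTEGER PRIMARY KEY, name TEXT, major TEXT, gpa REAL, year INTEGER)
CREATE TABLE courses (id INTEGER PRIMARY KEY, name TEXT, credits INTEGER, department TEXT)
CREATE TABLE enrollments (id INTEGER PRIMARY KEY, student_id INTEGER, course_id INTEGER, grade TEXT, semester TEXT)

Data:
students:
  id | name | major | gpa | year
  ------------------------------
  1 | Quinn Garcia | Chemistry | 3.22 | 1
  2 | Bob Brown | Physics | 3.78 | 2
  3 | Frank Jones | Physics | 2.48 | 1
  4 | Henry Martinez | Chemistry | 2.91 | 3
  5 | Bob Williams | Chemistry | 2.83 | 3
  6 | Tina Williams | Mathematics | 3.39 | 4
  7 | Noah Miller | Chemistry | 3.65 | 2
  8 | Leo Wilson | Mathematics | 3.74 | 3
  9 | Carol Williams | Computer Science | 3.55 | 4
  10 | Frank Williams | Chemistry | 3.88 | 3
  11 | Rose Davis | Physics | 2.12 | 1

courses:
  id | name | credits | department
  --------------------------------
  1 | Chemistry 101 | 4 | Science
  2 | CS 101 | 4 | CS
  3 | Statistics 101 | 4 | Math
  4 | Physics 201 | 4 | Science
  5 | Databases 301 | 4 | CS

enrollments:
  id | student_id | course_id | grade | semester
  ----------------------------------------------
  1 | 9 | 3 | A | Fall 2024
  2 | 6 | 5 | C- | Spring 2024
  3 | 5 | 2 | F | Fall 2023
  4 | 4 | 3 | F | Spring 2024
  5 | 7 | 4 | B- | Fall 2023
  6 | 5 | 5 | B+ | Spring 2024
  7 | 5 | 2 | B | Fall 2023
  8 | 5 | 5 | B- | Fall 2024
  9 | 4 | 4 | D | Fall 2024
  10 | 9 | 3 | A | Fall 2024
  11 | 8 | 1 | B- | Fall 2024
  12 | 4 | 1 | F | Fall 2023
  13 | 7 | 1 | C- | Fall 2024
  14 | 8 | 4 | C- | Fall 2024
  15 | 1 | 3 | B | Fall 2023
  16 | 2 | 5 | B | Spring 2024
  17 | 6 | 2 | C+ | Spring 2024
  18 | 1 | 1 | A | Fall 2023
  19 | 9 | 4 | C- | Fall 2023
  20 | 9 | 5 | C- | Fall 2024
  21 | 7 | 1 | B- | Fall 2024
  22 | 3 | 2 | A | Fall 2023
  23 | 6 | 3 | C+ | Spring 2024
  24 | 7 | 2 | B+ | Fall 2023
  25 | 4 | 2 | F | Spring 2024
SELECT student_id, COUNT(DISTINCT course_id) AS distinct_course_count FROM enrollments GROUP BY student_id HAVING COUNT(DISTINCT course_id) >= 3

Execution result:
student_id | distinct_course_count
4 | 4
6 | 3
7 | 3
9 | 3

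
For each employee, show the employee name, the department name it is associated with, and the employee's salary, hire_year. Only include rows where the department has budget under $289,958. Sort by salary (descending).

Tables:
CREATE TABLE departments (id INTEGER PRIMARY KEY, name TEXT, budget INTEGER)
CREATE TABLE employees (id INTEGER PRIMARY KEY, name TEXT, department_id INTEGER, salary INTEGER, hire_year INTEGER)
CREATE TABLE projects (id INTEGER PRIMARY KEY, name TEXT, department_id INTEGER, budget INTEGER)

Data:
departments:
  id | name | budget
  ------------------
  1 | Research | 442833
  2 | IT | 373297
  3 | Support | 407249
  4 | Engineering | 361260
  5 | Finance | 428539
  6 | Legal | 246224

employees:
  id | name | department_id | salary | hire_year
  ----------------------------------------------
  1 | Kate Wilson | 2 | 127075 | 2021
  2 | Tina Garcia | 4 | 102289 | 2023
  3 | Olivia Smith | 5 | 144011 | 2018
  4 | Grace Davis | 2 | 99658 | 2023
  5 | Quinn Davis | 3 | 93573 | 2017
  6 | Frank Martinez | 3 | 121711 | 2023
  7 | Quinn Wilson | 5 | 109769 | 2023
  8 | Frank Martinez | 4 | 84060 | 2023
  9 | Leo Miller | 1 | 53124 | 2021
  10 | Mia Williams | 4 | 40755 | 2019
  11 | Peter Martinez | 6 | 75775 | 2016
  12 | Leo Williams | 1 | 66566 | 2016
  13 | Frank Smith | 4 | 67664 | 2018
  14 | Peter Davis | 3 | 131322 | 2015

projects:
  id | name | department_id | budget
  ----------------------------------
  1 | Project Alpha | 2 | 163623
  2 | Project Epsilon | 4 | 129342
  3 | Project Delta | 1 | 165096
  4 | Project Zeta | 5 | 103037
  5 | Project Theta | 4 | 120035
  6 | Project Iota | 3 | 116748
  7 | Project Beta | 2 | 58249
SELECT c.name, p.name AS department, c.salary, c.hire_year FROM employees c JOIN departments p ON c.department_id = p.id WHERE p.budget < 289958 ORDER BY c.salary DESC

Execution result:
name | department | salary | hire_year
Peter Martinez | Legal | 75775 | 2016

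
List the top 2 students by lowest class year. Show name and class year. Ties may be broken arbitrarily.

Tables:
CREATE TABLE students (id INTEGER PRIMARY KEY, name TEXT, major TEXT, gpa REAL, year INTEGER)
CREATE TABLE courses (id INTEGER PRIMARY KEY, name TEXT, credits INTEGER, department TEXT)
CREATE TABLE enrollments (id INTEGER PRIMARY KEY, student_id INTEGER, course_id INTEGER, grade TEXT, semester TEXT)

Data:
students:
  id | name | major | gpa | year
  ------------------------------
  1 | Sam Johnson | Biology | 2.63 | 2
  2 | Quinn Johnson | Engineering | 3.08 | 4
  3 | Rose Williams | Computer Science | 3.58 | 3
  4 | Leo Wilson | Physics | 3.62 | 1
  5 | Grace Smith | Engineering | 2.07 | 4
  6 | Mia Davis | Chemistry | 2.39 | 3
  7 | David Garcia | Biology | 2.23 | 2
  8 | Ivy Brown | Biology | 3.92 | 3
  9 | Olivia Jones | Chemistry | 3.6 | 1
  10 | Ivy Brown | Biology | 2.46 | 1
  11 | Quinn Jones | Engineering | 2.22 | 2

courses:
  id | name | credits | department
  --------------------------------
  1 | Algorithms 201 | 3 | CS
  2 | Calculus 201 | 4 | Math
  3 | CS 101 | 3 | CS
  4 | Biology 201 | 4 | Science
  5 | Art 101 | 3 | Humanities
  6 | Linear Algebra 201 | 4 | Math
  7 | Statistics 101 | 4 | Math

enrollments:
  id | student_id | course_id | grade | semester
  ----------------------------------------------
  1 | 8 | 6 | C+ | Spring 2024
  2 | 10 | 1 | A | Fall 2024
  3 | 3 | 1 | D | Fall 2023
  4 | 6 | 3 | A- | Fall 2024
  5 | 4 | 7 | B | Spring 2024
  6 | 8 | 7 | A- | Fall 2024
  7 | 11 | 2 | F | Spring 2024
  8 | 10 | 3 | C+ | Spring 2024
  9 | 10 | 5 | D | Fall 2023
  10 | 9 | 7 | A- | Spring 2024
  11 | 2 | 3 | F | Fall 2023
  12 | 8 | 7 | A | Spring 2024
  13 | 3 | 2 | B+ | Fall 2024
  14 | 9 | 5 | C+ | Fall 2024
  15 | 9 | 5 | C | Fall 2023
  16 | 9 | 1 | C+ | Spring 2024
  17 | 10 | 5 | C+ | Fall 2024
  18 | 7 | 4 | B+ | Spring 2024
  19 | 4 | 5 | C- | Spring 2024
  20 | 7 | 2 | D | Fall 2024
SELECT name, year FROM students ORDER BY year ASC LIMIT 2

Execution result:
name | year
Leo Wilson | 1
Olivia Jones | 1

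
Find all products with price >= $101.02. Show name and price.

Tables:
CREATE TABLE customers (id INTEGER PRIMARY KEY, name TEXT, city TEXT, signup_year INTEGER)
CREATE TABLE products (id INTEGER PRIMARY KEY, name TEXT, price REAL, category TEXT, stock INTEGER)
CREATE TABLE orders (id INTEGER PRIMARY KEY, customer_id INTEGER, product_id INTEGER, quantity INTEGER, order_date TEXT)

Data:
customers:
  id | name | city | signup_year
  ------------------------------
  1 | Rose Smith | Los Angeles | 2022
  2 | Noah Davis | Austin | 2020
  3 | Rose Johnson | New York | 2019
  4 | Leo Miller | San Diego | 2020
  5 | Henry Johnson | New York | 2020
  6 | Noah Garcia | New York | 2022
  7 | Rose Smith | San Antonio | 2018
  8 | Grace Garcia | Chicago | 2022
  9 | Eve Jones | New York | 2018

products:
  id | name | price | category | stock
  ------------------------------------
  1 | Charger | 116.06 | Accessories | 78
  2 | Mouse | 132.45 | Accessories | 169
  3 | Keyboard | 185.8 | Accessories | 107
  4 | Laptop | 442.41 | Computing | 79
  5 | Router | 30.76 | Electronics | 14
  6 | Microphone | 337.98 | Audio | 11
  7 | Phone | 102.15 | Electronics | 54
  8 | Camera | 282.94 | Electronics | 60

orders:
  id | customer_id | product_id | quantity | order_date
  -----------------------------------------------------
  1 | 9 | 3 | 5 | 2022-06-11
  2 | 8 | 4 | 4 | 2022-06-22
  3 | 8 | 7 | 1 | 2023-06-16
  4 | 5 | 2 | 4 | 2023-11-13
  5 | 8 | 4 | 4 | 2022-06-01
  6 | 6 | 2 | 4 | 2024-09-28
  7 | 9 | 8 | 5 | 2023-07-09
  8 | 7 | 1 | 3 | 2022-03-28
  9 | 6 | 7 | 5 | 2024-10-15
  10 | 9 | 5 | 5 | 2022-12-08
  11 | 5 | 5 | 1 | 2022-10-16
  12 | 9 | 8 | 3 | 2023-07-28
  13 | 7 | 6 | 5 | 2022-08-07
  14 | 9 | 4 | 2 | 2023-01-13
SELECT name, price FROM products WHERE price >= 101.02

Execution result:
name | price
Charger | 116.06
Mouse | 132.45
Keyboard | 185.80
Laptop | 442.41
Microphone | 337.98
Phone | 102.15
Camera | 282.94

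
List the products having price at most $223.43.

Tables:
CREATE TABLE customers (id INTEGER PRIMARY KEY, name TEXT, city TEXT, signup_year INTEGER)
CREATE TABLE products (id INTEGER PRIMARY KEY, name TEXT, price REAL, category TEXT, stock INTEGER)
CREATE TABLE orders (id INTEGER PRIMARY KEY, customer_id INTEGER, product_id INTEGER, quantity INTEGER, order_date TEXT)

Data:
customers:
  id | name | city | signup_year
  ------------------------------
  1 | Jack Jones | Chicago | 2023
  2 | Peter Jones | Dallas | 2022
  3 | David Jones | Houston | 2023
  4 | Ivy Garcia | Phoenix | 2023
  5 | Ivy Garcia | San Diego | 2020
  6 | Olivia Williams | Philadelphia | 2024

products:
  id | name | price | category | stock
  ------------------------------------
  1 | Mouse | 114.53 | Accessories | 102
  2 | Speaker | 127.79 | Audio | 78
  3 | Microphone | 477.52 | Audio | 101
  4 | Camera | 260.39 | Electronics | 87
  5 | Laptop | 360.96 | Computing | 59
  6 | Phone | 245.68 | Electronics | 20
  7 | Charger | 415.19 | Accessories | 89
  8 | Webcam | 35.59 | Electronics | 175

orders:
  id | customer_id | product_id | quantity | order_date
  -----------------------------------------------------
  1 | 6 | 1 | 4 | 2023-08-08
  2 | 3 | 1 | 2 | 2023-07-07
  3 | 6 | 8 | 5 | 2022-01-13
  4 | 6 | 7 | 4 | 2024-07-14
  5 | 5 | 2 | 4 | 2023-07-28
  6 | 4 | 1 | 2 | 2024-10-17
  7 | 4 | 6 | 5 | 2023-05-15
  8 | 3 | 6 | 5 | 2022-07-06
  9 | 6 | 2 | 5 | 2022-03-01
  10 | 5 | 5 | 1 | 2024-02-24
SELECT name, price FROM products WHERE price <= 223.43

Execution result:
name | price
Mouse | 114.53
Speaker | 127.79
Webcam | 35.59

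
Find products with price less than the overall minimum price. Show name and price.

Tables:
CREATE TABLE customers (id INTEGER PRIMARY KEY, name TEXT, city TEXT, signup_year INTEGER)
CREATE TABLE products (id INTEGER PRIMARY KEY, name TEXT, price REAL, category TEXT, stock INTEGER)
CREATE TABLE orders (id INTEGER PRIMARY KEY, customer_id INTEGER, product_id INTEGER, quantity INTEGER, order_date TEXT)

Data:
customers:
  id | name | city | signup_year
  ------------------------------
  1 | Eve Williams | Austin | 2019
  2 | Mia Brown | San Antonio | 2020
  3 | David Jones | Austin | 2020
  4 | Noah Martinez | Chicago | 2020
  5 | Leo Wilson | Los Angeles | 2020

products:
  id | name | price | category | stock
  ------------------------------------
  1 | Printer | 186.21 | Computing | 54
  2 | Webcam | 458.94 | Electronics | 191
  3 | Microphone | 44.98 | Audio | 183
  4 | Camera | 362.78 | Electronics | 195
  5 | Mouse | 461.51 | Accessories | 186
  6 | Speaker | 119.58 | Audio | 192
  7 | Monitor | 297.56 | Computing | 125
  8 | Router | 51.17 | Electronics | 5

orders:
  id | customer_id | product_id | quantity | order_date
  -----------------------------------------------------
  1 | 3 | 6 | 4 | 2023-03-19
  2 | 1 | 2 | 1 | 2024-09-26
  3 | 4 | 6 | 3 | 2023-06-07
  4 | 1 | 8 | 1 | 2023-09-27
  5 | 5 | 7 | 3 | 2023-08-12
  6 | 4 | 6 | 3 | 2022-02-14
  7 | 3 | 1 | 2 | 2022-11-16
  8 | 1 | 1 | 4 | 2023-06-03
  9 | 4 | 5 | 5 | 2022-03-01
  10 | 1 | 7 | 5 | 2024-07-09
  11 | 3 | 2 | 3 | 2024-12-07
SELECT name, price FROM products WHERE price < (SELECT MIN(price) FROM products)

Execution result:
(no rows)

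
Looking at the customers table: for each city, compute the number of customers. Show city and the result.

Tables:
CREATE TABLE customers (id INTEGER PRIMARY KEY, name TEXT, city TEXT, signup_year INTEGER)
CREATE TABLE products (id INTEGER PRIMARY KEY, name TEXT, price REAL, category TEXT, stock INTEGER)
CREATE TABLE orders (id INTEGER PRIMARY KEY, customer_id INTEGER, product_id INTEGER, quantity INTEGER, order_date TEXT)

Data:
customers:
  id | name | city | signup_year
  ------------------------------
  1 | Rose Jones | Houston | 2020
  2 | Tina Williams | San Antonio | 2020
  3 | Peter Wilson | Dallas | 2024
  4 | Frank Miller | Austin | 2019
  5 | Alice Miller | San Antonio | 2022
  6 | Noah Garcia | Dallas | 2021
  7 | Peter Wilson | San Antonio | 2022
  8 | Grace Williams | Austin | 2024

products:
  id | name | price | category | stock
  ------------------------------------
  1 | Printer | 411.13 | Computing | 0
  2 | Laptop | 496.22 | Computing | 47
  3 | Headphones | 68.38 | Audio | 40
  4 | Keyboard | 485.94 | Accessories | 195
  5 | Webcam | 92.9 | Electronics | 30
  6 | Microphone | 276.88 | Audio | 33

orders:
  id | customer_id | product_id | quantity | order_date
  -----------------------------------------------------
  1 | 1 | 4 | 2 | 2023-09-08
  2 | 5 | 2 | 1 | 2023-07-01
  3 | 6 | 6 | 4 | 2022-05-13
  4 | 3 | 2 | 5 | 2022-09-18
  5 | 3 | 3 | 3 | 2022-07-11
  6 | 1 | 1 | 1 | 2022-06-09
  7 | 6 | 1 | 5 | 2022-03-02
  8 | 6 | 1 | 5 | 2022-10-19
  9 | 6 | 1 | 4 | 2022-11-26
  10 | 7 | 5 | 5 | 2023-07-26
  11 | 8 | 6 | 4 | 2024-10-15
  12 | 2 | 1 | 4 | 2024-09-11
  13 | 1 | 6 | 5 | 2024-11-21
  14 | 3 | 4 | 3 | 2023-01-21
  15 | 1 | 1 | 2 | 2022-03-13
SELECT city, COUNT(*) AS n FROM customers GROUP BY city

Execution result:
city | n
Austin | 2
Dallas | 2
Houston | 1
San Antonio | 3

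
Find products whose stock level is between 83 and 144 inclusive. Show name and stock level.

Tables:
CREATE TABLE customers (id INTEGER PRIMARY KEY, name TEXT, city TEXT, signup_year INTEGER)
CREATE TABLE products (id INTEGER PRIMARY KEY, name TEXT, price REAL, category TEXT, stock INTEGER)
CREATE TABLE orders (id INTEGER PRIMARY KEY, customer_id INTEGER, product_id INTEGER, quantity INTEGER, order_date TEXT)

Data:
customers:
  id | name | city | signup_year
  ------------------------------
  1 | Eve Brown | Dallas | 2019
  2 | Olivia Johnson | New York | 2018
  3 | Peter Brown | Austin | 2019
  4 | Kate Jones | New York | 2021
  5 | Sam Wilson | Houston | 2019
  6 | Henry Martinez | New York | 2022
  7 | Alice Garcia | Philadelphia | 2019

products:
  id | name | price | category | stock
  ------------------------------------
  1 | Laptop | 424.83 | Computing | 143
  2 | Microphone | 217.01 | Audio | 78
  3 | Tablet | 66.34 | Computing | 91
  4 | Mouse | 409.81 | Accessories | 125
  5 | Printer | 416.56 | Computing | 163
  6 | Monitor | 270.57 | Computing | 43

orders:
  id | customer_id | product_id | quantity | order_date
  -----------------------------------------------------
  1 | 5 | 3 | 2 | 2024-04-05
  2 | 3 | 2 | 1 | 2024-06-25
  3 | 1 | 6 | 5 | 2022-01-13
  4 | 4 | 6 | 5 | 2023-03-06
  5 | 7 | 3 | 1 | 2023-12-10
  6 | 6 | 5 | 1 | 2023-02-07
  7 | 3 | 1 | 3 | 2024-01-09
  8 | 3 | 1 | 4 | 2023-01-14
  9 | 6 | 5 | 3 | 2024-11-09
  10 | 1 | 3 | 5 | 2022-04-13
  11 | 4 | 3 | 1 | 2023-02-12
SELECT name, stock FROM products WHERE stock BETWEEN 83 AND 144

Execution result:
name | stock
Laptop | 143
Tablet | 91
Mouse | 125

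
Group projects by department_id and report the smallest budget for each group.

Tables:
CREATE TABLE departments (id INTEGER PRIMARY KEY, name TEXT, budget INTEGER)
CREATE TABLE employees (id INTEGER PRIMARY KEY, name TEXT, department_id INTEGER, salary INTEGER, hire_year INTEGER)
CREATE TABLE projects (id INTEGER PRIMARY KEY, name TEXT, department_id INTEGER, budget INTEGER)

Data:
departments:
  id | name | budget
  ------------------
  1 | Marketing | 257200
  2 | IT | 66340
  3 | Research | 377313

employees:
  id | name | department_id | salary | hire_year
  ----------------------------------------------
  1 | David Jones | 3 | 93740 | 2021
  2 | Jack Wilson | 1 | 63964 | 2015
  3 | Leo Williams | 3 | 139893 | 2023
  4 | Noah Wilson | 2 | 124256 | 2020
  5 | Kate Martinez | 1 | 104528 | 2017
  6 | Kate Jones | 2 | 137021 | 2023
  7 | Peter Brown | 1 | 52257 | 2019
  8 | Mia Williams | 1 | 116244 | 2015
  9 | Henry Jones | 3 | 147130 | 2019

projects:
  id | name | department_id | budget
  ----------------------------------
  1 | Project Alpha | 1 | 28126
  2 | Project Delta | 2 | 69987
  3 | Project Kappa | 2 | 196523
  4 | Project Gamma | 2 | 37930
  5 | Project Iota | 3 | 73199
SELECT department_id, MIN(budget) AS min_budget FROM projects GROUP BY department_id

Execution result:
department_id | min_budget
1 | 28126
2 | 37930
3 | 73199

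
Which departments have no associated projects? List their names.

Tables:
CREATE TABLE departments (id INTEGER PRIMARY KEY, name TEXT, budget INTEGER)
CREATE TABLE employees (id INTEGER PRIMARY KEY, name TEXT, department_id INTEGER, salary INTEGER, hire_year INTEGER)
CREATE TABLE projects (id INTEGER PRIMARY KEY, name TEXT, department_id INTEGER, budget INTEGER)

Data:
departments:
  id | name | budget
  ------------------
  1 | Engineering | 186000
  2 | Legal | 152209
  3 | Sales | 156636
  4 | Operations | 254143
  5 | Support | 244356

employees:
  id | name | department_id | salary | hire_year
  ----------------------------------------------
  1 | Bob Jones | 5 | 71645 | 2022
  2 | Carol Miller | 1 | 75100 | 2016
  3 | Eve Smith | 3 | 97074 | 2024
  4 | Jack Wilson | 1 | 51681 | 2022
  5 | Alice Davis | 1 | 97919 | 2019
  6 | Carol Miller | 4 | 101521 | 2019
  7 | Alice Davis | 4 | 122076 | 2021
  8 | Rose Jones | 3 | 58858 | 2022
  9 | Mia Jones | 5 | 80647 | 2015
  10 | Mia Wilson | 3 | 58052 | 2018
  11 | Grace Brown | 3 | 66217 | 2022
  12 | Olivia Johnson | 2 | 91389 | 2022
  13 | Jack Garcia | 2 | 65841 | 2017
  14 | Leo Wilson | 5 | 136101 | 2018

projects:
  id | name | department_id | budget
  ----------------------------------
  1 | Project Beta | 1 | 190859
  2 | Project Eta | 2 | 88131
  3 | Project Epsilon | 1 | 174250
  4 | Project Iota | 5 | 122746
SELECT p.name FROM departments p LEFT JOIN projects c ON c.department_id = p.id WHERE c.id IS NULL

Execution result:
name
Sales
Operations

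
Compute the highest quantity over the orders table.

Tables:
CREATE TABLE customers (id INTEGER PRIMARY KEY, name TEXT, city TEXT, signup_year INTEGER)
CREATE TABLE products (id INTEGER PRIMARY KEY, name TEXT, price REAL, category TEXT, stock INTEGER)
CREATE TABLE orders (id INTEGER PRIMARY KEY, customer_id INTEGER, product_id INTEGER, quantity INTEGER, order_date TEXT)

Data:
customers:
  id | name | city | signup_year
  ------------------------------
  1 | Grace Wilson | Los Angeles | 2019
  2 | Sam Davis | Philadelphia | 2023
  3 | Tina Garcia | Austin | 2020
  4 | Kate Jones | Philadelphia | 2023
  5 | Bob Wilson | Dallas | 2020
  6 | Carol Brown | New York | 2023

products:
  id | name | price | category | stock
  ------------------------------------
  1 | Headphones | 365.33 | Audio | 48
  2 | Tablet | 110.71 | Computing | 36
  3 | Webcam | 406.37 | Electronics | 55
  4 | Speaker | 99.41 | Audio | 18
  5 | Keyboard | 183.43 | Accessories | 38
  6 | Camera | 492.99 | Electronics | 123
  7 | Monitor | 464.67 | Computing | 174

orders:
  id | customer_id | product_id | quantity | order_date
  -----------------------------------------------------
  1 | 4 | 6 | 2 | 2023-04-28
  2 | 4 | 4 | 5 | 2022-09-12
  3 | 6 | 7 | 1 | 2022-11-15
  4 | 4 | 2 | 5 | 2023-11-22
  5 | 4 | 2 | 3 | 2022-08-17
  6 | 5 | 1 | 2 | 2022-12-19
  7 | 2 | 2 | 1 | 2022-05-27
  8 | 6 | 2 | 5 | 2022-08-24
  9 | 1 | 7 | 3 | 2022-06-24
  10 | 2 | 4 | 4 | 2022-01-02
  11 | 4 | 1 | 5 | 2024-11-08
SELECT MAX(quantity) FROM orders

Execution result:
5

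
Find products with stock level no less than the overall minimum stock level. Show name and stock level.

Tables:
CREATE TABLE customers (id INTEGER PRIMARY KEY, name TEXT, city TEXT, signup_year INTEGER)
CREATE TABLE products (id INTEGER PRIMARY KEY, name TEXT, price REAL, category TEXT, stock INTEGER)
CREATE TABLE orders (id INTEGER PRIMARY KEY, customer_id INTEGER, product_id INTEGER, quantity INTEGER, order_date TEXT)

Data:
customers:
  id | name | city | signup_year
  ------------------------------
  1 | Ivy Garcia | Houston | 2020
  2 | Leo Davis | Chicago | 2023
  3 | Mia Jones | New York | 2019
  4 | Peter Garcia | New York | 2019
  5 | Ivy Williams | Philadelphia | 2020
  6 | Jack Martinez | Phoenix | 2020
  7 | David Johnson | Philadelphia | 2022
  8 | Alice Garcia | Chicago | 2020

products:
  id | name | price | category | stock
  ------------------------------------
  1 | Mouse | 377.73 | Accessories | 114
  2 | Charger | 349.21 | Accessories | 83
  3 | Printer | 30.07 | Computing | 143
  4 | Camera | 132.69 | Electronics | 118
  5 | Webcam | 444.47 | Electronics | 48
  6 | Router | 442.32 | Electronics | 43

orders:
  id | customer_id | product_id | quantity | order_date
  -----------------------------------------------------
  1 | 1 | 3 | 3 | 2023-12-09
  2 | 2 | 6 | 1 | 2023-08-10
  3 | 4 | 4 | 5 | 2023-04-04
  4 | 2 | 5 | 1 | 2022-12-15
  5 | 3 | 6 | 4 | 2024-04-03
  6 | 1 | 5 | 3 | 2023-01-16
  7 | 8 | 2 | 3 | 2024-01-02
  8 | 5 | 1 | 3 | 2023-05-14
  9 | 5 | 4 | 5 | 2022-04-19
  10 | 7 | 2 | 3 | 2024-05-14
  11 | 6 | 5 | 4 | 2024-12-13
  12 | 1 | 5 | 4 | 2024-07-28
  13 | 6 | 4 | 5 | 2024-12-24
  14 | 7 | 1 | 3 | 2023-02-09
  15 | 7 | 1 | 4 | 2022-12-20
SELECT name, stock FROM products WHERE stock >= (SELECT MIN(stock) FROM products)

Execution result:
name | stock
Mouse | 114
Charger | 83
Printer | 143
Camera | 118
Webcam | 48
Router | 43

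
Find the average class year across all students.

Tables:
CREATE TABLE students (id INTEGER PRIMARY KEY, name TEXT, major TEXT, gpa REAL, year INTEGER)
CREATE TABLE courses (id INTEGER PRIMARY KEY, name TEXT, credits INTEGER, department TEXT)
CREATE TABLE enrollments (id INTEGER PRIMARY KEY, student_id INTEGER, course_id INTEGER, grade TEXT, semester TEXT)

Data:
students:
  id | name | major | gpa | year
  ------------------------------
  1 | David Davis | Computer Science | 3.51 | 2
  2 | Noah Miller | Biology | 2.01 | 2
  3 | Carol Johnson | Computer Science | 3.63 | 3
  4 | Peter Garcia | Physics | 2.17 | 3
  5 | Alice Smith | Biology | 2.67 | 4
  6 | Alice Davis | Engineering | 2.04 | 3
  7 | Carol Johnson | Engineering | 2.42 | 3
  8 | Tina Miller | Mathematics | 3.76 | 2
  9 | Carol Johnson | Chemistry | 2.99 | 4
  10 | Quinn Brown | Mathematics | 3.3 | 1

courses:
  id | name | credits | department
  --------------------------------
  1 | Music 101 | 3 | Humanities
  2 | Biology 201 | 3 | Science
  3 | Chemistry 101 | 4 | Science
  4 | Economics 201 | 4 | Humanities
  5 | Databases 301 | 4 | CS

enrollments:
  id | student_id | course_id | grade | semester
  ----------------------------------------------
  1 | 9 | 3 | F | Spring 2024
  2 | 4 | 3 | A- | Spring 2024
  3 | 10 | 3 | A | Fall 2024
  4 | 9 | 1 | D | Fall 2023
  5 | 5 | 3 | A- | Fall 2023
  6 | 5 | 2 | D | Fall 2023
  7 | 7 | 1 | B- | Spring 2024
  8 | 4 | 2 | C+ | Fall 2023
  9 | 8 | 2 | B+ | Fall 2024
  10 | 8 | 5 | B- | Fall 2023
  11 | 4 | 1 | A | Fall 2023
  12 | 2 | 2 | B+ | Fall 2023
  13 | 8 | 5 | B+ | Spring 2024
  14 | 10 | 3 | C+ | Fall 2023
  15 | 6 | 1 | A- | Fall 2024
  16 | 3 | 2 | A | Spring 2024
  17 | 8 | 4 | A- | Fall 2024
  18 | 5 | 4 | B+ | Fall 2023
SELECT AVG(year) FROM students

Execution result:
2.70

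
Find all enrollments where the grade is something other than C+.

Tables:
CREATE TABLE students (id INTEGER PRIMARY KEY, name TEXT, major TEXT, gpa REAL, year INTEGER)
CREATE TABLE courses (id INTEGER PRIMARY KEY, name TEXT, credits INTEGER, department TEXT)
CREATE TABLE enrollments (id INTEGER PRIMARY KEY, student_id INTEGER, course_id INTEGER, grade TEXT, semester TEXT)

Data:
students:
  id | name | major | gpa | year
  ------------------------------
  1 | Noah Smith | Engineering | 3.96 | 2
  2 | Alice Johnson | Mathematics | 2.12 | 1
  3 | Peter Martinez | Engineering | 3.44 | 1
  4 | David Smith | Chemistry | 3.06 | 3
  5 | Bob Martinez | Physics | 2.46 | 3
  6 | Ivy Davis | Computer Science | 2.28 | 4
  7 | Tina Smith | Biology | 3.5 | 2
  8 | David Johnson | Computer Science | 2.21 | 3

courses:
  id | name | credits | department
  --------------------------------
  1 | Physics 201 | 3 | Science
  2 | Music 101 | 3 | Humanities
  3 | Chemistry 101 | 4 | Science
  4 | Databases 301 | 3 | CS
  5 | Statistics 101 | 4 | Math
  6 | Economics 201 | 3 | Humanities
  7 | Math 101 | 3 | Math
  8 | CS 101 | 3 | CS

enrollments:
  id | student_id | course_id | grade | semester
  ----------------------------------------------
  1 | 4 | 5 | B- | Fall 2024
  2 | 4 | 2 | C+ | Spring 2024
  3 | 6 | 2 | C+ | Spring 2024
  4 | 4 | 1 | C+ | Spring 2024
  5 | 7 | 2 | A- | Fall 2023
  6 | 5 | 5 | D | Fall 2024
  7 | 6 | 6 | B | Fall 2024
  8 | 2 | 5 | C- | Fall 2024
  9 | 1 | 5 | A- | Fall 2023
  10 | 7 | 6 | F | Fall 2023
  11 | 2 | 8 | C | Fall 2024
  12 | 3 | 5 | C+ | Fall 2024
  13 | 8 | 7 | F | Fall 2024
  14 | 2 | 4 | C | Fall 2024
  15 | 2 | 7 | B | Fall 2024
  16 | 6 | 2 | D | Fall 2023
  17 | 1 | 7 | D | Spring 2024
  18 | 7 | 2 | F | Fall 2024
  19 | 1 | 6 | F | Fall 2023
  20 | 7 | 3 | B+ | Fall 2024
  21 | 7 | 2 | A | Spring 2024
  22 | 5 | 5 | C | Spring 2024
SELECT id, grade FROM enrollments WHERE grade <> 'C+'

Execution result:
id | grade
1 | B-
5 | A-
6 | D
7 | B
8 | C-
9 | A-
10 | F
11 | C
13 | F
14 | C
15 | B
16 | D
17 | D
18 | F
19 | F
20 | B+
21 | A
22 | C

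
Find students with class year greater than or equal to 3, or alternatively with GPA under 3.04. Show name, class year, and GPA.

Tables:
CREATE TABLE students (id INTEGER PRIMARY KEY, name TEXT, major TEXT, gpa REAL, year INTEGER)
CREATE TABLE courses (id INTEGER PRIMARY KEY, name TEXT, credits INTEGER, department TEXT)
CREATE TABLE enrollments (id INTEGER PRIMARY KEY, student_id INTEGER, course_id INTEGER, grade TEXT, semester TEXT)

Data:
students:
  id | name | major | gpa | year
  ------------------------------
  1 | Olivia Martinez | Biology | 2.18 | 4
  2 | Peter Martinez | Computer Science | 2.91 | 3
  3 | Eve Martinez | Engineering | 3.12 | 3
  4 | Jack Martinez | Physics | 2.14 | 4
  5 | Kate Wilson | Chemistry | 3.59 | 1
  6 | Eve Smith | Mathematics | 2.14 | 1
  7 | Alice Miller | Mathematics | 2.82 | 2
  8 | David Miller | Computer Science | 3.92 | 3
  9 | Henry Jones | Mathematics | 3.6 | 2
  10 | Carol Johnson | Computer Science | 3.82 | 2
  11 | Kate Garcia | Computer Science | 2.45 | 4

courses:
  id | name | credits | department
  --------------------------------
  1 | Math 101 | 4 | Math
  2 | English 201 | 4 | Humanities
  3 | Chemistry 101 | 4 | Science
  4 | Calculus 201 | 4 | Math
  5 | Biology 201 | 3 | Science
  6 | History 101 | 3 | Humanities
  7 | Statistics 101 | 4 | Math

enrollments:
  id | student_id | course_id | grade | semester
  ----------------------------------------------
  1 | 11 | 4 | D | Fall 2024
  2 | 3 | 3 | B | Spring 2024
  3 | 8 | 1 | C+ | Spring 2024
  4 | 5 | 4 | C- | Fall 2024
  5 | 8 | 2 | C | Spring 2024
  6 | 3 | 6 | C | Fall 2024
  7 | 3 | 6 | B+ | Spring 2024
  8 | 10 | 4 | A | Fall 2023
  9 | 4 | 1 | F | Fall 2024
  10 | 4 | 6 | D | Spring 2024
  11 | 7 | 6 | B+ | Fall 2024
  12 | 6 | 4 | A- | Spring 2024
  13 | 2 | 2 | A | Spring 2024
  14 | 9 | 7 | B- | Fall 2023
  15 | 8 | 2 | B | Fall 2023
SELECT name, year, gpa FROM students WHERE year >= 3 OR gpa < 3.04

Execution result:
name | year | gpa
Olivia Martinez | 4 | 2.18
Peter Martinez | 3 | 2.91
Eve Martinez | 3 | 3.12
Jack Martinez | 4 | 2.14
Eve Smith | 1 | 2.14
Alice Miller | 2 | 2.82
David Miller | 3 | 3.92
Kate Garcia | 4 | 2.45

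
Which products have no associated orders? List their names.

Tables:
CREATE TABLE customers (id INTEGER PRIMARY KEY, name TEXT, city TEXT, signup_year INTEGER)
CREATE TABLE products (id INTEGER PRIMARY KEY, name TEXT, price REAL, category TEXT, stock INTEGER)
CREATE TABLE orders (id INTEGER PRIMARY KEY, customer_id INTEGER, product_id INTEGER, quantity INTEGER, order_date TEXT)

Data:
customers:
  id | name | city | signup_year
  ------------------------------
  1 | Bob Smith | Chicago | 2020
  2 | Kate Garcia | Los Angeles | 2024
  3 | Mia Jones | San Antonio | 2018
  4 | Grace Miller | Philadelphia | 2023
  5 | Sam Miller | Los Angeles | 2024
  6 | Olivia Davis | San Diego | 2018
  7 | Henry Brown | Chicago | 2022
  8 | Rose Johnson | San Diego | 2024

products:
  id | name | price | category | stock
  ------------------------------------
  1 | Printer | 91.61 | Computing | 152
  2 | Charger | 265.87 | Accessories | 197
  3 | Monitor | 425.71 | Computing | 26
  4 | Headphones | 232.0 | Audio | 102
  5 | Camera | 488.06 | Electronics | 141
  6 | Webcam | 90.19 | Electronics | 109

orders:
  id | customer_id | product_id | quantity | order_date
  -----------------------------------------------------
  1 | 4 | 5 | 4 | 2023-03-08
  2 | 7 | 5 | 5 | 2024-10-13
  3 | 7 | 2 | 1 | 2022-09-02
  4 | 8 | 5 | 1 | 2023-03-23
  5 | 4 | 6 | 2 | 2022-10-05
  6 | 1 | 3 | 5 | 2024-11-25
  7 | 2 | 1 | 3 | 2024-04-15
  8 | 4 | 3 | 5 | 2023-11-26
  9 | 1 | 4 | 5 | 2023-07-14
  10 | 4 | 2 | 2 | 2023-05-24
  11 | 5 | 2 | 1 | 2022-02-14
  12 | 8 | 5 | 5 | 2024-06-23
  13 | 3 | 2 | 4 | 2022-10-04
SELECT p.name FROM products p LEFT JOIN orders c ON c.product_id = p.id WHERE c.id IS NULL

Execution result:
(no rows)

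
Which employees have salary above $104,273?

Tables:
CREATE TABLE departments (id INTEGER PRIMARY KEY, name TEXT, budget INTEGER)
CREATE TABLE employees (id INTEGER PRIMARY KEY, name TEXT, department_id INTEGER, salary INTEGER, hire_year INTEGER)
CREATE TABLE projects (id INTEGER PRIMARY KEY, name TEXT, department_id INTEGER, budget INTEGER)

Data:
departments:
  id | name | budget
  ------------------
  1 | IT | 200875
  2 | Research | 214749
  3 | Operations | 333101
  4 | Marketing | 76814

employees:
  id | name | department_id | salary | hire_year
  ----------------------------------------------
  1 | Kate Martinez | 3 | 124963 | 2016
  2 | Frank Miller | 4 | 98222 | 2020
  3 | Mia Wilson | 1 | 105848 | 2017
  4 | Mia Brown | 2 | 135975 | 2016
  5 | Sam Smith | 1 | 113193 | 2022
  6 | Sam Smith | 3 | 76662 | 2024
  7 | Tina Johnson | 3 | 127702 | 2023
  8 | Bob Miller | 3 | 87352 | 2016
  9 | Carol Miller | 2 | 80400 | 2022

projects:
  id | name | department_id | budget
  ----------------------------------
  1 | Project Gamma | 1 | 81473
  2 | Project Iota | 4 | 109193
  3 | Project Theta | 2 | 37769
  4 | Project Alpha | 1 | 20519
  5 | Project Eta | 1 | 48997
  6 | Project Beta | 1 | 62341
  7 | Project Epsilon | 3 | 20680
SELECT name, salary FROM employees WHERE salary > 104273

Execution result:
name | salary
Kate Martinez | 124963
Mia Wilson | 105848
Mia Brown | 135975
Sam Smith | 113193
Tina Johnson | 127702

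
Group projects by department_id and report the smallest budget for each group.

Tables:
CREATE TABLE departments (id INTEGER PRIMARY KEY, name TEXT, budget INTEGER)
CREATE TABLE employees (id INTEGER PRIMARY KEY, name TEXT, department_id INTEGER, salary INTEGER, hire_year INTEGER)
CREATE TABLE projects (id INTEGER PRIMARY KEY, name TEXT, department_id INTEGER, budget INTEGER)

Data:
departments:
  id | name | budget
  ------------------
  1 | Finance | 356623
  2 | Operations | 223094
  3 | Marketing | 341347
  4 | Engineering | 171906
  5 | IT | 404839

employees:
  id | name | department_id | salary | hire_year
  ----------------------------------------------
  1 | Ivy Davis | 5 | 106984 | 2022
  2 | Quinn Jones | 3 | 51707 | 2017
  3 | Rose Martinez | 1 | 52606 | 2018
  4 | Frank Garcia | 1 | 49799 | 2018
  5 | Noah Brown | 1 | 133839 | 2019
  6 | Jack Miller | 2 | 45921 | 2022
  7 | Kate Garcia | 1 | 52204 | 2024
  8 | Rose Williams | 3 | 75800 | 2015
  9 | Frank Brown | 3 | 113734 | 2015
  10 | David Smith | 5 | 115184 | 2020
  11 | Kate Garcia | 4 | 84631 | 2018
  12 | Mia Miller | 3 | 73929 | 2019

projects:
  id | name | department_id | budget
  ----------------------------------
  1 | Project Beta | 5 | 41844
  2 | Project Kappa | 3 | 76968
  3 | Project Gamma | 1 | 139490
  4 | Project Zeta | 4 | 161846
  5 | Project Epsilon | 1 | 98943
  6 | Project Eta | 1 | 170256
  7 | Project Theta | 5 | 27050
SELECT department_id, MIN(budget) AS min_budget FROM projects GROUP BY department_id

Execution result:
department_id | min_budget
1 | 98943
3 | 76968
4 | 161846
5 | 27050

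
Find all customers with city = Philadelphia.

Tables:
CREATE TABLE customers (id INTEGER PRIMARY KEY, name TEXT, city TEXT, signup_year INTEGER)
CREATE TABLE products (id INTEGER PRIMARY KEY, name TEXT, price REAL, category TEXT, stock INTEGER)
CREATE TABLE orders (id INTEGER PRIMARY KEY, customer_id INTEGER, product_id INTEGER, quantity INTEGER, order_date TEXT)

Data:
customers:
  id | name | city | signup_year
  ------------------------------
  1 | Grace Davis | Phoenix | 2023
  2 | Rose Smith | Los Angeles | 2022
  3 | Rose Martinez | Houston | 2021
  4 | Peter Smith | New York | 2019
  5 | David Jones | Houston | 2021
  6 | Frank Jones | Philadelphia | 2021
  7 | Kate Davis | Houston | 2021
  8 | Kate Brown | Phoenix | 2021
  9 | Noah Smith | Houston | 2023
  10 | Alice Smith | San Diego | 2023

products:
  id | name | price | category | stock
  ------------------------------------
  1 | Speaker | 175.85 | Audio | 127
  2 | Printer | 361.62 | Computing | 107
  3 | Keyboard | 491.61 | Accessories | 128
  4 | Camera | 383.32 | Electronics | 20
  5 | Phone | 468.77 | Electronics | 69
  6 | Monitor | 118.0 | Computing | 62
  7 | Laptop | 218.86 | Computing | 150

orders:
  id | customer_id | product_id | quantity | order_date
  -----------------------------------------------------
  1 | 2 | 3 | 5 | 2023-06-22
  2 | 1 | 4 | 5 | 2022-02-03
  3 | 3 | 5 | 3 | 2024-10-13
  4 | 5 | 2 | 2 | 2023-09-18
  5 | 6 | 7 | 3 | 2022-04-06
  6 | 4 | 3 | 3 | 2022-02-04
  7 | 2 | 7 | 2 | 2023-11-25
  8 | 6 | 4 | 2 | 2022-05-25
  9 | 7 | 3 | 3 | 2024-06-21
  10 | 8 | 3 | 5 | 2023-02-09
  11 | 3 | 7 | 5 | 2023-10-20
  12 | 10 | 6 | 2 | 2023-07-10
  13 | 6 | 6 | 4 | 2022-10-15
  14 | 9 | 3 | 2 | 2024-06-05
SELECT name, city FROM customers WHERE city = 'Philadelphia'

Execution result:
name | city
Frank Jones | Philadelphia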